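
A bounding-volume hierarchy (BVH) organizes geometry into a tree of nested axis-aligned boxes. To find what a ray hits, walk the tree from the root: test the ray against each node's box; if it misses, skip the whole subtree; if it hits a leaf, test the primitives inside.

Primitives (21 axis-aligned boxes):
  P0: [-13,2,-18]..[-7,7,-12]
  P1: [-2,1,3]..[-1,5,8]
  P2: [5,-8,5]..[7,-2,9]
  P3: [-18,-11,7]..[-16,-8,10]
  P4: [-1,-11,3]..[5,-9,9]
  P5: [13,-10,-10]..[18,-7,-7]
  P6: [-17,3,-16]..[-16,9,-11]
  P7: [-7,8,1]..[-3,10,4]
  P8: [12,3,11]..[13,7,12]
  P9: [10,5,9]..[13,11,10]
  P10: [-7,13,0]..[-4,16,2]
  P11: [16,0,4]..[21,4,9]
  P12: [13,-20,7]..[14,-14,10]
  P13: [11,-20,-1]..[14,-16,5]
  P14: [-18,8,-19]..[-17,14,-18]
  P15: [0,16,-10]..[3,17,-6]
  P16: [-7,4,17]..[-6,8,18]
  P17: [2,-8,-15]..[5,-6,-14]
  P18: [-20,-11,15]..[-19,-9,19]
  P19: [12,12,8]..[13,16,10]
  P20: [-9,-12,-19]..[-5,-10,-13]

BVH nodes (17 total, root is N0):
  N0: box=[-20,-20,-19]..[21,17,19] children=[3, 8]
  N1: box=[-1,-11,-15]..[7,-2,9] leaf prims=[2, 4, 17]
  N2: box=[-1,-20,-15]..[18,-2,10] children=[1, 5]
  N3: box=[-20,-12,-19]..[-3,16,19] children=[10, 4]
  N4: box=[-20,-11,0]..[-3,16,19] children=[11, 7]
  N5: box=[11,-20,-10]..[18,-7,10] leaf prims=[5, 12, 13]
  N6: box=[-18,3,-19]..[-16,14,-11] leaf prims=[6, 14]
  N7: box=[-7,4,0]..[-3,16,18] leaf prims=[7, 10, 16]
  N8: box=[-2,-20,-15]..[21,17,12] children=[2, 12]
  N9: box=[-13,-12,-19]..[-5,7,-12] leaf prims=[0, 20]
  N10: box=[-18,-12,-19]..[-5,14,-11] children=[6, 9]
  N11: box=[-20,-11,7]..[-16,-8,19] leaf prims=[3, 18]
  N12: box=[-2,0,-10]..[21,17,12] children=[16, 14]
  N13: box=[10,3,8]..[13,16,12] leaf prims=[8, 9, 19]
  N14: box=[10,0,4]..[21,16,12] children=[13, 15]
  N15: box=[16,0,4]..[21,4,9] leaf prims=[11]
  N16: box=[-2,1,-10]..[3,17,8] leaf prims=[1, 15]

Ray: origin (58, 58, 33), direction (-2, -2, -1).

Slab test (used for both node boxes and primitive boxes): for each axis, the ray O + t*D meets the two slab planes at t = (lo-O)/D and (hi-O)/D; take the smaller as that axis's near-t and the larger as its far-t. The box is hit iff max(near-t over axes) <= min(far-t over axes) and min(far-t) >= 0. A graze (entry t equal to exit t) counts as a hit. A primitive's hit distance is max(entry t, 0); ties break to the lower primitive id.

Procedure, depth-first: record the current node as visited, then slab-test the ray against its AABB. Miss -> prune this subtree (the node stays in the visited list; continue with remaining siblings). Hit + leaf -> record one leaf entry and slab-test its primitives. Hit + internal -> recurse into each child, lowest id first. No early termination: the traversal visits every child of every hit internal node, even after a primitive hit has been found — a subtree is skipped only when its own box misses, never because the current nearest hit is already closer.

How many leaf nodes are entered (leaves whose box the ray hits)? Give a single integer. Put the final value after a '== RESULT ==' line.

Traverse from the root:
N0 x:[37/2,39] y:[41/2,39] z:[14,52] -> hit [41/2,39], descend [3, 8]
  N3 x:[61/2,39] y:[21,35] z:[14,52] -> hit [61/2,35], descend [4, 10]
    N4 x:[61/2,39] y:[21,69/2] z:[14,33] -> hit [61/2,33], descend [7, 11]
      N7 x:[61/2,65/2] y:[21,27] z:[15,33] -> miss, prune
      N11 x:[37,39] y:[33,69/2] z:[14,26] -> miss, prune
    N10 x:[63/2,38] y:[22,35] z:[44,52] -> miss, prune
  N8 x:[37/2,30] y:[41/2,39] z:[21,48] -> hit [21,30], descend [2, 12]
    N2 x:[20,59/2] y:[30,39] z:[23,48] -> miss, prune
    N12 x:[37/2,30] y:[41/2,29] z:[21,43] -> hit [21,29], descend [14, 16]
      N14 x:[37/2,24] y:[21,29] z:[21,29] -> hit [21,24], descend [13, 15]
        N13 x:[45/2,24] y:[21,55/2] z:[21,25] -> hit [45/2,24] leaf, test {P8(miss), P9@t=47/2, P19@t=23}
        N15 x:[37/2,21] y:[27,29] z:[24,29] -> miss, prune
      N16 x:[55/2,30] y:[41/2,57/2] z:[25,43] -> hit [55/2,57/2] leaf, test {P1(miss), P15(miss)}

Summary -> nodes [0, 3, 4, 7, 11, 10, 8, 2, 12, 14, 13, 15, 16]; box-tests=13; leaf-entries=2; first=P19

== RESULT ==
2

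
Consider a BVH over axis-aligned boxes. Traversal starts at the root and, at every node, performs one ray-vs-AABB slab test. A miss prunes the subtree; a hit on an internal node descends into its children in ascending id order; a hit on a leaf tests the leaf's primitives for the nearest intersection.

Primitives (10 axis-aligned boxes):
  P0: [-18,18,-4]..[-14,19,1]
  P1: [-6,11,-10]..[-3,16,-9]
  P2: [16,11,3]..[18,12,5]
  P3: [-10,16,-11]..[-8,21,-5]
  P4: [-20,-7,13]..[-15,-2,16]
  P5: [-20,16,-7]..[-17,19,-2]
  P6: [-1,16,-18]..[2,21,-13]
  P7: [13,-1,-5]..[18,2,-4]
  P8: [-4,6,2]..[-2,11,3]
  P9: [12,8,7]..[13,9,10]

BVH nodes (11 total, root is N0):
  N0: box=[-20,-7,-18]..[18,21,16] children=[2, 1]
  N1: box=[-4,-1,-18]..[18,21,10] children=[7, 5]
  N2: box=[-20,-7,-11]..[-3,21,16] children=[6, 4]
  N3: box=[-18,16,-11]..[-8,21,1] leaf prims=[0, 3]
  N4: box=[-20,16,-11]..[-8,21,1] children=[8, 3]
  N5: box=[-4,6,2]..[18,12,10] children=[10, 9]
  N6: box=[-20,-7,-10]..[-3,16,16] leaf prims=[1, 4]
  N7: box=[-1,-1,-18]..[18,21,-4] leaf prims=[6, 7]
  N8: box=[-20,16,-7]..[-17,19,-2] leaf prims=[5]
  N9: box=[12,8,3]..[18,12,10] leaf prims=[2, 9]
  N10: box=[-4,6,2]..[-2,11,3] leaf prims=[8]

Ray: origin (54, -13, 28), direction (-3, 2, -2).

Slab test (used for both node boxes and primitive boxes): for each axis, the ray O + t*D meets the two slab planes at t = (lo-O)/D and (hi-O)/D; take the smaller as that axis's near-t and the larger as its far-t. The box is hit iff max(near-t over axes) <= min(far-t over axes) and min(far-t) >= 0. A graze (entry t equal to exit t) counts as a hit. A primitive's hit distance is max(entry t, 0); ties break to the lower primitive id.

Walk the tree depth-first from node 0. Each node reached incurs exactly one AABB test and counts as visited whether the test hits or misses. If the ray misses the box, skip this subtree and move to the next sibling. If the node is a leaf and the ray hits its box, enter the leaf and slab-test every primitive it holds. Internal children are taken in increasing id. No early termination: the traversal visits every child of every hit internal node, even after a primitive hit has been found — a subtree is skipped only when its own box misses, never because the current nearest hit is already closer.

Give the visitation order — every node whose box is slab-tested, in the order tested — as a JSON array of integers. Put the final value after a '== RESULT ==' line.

Trace the traversal:
N0 x:[12,74/3] y:[3,17] z:[6,23] -> hit [12,17], descend [1, 2]
  N1 x:[12,58/3] y:[6,17] z:[9,23] -> hit [12,17], descend [5, 7]
    N5 x:[12,58/3] y:[19/2,25/2] z:[9,13] -> hit [12,25/2], descend [9, 10]
      N9 x:[12,14] y:[21/2,25/2] z:[9,25/2] -> hit [12,25/2] leaf, test {P2@t=12, P9(miss)}
      N10 x:[56/3,58/3] y:[19/2,12] z:[25/2,13] -> miss, prune
    N7 x:[12,55/3] y:[6,17] z:[16,23] -> hit [16,17] leaf, test {P6(miss), P7(miss)}
  N2 x:[19,74/3] y:[3,17] z:[6,39/2] -> miss, prune

order=[0, 1, 5, 9, 10, 7, 2]  |boxes|=7  |leaves|=2  hit=P2

== RESULT ==
[0, 1, 5, 9, 10, 7, 2]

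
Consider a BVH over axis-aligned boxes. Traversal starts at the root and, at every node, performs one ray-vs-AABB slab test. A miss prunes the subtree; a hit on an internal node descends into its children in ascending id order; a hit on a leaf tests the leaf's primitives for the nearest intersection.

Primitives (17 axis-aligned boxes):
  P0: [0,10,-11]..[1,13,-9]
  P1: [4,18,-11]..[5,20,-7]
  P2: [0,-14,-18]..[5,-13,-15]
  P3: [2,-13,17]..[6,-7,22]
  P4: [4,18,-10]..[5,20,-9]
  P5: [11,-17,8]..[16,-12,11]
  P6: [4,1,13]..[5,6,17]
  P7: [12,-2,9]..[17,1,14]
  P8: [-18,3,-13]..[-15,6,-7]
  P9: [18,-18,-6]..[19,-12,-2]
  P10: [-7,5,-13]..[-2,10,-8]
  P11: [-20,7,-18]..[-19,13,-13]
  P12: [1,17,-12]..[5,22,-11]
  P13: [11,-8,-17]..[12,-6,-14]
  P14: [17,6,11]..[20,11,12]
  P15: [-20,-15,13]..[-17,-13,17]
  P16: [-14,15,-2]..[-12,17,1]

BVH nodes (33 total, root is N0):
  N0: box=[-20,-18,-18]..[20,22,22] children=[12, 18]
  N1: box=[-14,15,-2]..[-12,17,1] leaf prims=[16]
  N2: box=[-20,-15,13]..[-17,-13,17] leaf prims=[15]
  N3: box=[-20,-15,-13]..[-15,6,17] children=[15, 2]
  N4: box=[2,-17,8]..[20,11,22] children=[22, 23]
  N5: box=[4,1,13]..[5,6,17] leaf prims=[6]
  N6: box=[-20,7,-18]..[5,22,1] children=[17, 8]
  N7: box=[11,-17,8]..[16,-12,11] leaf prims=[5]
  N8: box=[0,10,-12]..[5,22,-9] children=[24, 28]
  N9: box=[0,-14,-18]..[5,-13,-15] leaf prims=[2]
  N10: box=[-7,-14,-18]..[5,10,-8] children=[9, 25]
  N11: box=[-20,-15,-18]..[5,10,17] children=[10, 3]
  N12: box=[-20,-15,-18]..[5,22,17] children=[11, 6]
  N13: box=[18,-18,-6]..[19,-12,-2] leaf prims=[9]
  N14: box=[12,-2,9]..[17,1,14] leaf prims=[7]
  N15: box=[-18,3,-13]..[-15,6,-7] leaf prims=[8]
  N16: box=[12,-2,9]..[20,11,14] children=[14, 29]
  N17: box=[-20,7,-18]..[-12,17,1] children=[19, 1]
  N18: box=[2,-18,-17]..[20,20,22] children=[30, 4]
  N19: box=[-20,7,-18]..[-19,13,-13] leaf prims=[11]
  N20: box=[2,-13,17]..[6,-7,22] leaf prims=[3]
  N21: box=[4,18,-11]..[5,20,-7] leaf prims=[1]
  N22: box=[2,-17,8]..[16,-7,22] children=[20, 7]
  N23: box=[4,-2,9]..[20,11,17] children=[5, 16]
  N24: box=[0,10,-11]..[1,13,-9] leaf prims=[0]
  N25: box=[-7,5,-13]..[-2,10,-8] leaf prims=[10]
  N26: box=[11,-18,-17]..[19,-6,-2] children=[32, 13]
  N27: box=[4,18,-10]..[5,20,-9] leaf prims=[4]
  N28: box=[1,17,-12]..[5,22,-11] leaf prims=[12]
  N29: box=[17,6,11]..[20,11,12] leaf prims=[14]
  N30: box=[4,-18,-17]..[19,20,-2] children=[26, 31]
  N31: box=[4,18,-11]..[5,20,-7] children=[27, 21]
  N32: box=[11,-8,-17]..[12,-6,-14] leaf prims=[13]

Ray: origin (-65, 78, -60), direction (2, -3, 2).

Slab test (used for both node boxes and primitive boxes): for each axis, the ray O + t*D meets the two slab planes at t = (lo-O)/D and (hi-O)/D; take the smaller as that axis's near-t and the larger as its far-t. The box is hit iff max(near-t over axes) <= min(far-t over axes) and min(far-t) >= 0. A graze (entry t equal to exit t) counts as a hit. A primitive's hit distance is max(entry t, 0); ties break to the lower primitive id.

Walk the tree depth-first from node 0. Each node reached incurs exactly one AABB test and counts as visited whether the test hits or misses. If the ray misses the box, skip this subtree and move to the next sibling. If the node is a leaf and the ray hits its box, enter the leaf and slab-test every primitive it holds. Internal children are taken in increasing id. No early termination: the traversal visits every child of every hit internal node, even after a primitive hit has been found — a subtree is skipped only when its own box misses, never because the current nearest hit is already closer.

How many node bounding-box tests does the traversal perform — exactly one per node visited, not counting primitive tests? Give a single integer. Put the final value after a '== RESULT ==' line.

Trace the traversal:
N0 x:[45/2,85/2] y:[56/3,32] z:[21,41] -> hit [45/2,32], descend [12, 18]
  N12 x:[45/2,35] y:[56/3,31] z:[21,77/2] -> hit [45/2,31], descend [6, 11]
    N6 x:[45/2,35] y:[56/3,71/3] z:[21,61/2] -> hit [45/2,71/3], descend [8, 17]
      N8 x:[65/2,35] y:[56/3,68/3] z:[24,51/2] -> miss, prune
      N17 x:[45/2,53/2] y:[61/3,71/3] z:[21,61/2] -> hit [45/2,71/3], descend [1, 19]
        N1 x:[51/2,53/2] y:[61/3,21] z:[29,61/2] -> miss, prune
        N19 x:[45/2,23] y:[65/3,71/3] z:[21,47/2] -> hit [45/2,23] leaf, test {P11@t=45/2}
    N11 x:[45/2,35] y:[68/3,31] z:[21,77/2] -> hit [68/3,31], descend [3, 10]
      N3 x:[45/2,25] y:[24,31] z:[47/2,77/2] -> hit [24,25], descend [2, 15]
        N2 x:[45/2,24] y:[91/3,31] z:[73/2,77/2] -> miss, prune
        N15 x:[47/2,25] y:[24,25] z:[47/2,53/2] -> hit [24,25] leaf, test {P8@t=24}
      N10 x:[29,35] y:[68/3,92/3] z:[21,26] -> miss, prune
  N18 x:[67/2,85/2] y:[58/3,32] z:[43/2,41] -> miss, prune

13 AABB tests over nodes [0, 12, 6, 8, 17, 1, 19, 11, 3, 2, 15, 10, 18]; 2 leaves entered; closest P11.

== RESULT ==
13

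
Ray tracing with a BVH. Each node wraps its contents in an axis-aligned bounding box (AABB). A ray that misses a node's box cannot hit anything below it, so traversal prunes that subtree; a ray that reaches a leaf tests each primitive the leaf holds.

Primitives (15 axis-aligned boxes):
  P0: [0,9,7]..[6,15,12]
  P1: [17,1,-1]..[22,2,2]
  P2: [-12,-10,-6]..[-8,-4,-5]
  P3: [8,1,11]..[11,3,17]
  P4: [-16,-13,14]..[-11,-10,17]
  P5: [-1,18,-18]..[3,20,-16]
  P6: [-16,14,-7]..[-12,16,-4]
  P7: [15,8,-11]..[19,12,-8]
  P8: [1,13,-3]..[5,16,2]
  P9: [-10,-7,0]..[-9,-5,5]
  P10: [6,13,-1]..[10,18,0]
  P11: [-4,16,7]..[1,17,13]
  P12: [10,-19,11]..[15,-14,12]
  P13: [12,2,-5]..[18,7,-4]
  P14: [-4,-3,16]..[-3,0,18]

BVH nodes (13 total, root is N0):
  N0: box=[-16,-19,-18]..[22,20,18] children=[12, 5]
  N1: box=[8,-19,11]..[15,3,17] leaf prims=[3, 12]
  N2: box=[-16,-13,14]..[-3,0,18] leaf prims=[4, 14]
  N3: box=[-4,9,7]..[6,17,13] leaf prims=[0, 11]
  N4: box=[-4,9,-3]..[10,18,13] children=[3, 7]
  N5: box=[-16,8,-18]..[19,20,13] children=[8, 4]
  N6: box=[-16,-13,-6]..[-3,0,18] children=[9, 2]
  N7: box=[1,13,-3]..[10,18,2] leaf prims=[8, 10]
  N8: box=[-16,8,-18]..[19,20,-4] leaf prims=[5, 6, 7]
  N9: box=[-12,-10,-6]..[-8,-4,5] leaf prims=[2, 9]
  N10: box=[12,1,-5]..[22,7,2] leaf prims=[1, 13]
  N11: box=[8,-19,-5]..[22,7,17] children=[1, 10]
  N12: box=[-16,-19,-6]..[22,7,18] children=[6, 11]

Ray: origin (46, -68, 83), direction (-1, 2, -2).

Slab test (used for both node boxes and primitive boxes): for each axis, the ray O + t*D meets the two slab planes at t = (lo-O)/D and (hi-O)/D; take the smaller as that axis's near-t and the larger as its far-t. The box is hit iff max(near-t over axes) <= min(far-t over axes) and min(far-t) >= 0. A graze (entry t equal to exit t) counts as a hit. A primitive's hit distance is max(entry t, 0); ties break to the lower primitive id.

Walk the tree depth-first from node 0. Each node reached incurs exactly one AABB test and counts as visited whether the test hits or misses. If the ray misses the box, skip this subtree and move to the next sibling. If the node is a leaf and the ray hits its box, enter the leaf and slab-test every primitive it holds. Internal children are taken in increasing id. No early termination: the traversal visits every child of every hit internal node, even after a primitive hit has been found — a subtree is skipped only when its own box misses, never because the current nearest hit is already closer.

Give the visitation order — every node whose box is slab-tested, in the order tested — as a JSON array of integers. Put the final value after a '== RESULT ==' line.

Traverse from the root:
N0 x:[24,62] y:[49/2,44] z:[65/2,101/2] -> hit [65/2,44], descend [5, 12]
  N5 x:[27,62] y:[38,44] z:[35,101/2] -> hit [38,44], descend [4, 8]
    N4 x:[36,50] y:[77/2,43] z:[35,43] -> hit [77/2,43], descend [3, 7]
      N3 x:[40,50] y:[77/2,85/2] z:[35,38] -> miss, prune
      N7 x:[36,45] y:[81/2,43] z:[81/2,43] -> hit [81/2,43] leaf, test {P8@t=41, P10(miss)}
    N8 x:[27,62] y:[38,44] z:[87/2,101/2] -> hit [87/2,44] leaf, test {P5(miss), P6(miss), P7(miss)}
  N12 x:[24,62] y:[49/2,75/2] z:[65/2,89/2] -> hit [65/2,75/2], descend [6, 11]
    N6 x:[49,62] y:[55/2,34] z:[65/2,89/2] -> miss, prune
    N11 x:[24,38] y:[49/2,75/2] z:[33,44] -> hit [33,75/2], descend [1, 10]
      N1 x:[31,38] y:[49/2,71/2] z:[33,36] -> hit [33,71/2] leaf, test {P3@t=35, P12(miss)}
      N10 x:[24,34] y:[69/2,75/2] z:[81/2,44] -> miss, prune

Summary -> nodes [0, 5, 4, 3, 7, 8, 12, 6, 11, 1, 10]; box-tests=11; leaf-entries=3; first=P3

== RESULT ==
[0, 5, 4, 3, 7, 8, 12, 6, 11, 1, 10]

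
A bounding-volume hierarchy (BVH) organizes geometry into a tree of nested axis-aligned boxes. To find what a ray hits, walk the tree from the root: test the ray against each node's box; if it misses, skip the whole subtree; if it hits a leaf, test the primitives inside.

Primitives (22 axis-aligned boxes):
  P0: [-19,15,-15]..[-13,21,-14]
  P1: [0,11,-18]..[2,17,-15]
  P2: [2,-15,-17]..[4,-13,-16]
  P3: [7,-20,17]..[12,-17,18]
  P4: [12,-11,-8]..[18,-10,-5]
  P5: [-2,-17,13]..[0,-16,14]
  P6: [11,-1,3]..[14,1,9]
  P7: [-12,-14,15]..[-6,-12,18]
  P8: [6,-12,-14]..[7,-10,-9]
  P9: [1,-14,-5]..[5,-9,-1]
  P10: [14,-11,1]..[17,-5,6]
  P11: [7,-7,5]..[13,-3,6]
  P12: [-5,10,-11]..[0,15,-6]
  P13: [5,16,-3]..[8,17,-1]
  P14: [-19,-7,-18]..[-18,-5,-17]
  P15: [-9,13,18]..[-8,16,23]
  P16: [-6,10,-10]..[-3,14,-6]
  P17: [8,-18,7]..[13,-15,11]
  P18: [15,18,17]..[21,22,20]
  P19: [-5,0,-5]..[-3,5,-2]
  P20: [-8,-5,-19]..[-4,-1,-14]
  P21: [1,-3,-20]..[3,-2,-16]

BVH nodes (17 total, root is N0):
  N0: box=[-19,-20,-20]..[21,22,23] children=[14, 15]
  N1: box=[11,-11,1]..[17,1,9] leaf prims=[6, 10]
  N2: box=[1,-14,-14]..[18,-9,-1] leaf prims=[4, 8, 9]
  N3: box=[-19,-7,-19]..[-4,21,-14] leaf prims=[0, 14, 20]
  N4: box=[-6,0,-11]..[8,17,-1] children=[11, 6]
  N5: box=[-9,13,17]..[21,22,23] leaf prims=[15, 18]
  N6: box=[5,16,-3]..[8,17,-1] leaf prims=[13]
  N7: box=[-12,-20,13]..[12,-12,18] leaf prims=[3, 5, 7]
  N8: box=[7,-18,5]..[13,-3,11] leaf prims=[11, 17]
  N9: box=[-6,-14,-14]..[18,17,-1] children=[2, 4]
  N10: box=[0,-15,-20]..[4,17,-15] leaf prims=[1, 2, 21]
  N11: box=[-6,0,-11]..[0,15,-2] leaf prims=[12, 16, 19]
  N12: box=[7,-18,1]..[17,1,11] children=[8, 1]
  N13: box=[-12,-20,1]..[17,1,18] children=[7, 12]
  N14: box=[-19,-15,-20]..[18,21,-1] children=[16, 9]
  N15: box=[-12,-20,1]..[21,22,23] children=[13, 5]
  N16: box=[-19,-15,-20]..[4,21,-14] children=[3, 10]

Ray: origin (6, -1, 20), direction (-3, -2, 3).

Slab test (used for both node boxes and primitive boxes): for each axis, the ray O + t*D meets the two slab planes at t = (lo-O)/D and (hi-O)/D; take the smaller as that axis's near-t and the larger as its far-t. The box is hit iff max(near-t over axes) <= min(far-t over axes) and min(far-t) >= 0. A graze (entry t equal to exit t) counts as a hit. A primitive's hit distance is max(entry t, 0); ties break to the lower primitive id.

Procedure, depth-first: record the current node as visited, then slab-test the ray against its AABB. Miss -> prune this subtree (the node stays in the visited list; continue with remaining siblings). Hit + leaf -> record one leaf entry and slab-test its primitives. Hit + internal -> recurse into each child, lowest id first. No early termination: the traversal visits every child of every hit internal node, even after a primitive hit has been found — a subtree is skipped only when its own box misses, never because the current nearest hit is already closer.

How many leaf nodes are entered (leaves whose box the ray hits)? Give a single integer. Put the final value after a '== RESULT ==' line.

Walk:
N0 x:[-5,25/3] y:[-23/2,19/2] z:[-40/3,1] -> hit [-5,1], descend [14, 15]
  N14 x:[-4,25/3] y:[-11,7] z:[-40/3,-7] -> miss, prune
  N15 x:[-5,6] y:[-23/2,19/2] z:[-19/3,1] -> hit [-5,1], descend [5, 13]
    N5 x:[-5,5] y:[-23/2,-7] z:[-1,1] -> miss, prune
    N13 x:[-11/3,6] y:[-1,19/2] z:[-19/3,-2/3] -> miss, prune

Visited [0, 14, 15, 5, 13]. Tests: 5 box, 0 leaf. Nearest: miss.

== RESULT ==
0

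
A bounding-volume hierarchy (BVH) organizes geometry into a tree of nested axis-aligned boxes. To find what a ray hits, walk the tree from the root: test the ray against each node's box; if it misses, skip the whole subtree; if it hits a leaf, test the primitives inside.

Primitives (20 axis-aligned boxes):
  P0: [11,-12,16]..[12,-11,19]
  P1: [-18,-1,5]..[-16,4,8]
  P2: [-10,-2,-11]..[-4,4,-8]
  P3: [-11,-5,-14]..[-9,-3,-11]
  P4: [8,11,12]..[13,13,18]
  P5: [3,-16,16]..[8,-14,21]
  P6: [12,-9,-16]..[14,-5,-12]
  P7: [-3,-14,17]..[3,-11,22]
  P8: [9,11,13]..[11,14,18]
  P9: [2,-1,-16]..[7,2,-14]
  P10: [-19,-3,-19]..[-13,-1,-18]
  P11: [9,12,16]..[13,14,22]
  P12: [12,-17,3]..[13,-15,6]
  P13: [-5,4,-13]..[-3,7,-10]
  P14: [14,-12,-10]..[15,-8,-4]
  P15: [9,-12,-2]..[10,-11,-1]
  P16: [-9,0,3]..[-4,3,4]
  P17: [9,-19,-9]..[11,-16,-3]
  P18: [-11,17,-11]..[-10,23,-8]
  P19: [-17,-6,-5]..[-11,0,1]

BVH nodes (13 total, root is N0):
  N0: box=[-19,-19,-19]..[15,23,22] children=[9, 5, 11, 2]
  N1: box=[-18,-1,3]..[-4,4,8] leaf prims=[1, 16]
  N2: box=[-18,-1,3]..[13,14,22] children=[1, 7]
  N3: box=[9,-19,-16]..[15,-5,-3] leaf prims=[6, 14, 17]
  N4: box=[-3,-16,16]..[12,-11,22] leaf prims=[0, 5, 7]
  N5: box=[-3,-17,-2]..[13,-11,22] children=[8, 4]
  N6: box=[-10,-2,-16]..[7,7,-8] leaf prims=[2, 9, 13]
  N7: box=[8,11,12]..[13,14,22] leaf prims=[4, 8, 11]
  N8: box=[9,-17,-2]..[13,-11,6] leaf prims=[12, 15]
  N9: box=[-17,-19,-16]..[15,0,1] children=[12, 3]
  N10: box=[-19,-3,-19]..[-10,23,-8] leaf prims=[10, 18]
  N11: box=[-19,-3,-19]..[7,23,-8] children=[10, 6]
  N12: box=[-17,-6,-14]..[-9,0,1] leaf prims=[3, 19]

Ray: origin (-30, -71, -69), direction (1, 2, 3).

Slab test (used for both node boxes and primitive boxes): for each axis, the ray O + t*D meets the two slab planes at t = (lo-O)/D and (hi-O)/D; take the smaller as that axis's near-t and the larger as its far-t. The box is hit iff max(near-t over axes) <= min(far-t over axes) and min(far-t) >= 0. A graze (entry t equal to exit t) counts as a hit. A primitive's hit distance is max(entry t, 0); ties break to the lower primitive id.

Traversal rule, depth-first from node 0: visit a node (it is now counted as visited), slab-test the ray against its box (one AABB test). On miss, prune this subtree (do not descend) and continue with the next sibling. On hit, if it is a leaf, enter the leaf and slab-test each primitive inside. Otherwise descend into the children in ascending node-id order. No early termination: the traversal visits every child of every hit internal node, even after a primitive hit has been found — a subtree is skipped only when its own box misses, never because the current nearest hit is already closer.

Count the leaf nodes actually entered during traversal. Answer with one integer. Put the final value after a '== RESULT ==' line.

Traverse from the root:
N0 x:[11,45] y:[26,47] z:[50/3,91/3] -> hit [26,91/3], descend [2, 5, 9, 11]
  N2 x:[12,43] y:[35,85/2] z:[24,91/3] -> miss, prune
  N5 x:[27,43] y:[27,30] z:[67/3,91/3] -> hit [27,30], descend [4, 8]
    N4 x:[27,42] y:[55/2,30] z:[85/3,91/3] -> hit [85/3,30] leaf, test {P0(miss), P5(miss), P7@t=86/3}
    N8 x:[39,43] y:[27,30] z:[67/3,25] -> miss, prune
  N9 x:[13,45] y:[26,71/2] z:[53/3,70/3] -> miss, prune
  N11 x:[11,37] y:[34,47] z:[50/3,61/3] -> miss, prune

Summary -> nodes [0, 2, 5, 4, 8, 9, 11]; box-tests=7; leaf-entries=1; first=P7

== RESULT ==
1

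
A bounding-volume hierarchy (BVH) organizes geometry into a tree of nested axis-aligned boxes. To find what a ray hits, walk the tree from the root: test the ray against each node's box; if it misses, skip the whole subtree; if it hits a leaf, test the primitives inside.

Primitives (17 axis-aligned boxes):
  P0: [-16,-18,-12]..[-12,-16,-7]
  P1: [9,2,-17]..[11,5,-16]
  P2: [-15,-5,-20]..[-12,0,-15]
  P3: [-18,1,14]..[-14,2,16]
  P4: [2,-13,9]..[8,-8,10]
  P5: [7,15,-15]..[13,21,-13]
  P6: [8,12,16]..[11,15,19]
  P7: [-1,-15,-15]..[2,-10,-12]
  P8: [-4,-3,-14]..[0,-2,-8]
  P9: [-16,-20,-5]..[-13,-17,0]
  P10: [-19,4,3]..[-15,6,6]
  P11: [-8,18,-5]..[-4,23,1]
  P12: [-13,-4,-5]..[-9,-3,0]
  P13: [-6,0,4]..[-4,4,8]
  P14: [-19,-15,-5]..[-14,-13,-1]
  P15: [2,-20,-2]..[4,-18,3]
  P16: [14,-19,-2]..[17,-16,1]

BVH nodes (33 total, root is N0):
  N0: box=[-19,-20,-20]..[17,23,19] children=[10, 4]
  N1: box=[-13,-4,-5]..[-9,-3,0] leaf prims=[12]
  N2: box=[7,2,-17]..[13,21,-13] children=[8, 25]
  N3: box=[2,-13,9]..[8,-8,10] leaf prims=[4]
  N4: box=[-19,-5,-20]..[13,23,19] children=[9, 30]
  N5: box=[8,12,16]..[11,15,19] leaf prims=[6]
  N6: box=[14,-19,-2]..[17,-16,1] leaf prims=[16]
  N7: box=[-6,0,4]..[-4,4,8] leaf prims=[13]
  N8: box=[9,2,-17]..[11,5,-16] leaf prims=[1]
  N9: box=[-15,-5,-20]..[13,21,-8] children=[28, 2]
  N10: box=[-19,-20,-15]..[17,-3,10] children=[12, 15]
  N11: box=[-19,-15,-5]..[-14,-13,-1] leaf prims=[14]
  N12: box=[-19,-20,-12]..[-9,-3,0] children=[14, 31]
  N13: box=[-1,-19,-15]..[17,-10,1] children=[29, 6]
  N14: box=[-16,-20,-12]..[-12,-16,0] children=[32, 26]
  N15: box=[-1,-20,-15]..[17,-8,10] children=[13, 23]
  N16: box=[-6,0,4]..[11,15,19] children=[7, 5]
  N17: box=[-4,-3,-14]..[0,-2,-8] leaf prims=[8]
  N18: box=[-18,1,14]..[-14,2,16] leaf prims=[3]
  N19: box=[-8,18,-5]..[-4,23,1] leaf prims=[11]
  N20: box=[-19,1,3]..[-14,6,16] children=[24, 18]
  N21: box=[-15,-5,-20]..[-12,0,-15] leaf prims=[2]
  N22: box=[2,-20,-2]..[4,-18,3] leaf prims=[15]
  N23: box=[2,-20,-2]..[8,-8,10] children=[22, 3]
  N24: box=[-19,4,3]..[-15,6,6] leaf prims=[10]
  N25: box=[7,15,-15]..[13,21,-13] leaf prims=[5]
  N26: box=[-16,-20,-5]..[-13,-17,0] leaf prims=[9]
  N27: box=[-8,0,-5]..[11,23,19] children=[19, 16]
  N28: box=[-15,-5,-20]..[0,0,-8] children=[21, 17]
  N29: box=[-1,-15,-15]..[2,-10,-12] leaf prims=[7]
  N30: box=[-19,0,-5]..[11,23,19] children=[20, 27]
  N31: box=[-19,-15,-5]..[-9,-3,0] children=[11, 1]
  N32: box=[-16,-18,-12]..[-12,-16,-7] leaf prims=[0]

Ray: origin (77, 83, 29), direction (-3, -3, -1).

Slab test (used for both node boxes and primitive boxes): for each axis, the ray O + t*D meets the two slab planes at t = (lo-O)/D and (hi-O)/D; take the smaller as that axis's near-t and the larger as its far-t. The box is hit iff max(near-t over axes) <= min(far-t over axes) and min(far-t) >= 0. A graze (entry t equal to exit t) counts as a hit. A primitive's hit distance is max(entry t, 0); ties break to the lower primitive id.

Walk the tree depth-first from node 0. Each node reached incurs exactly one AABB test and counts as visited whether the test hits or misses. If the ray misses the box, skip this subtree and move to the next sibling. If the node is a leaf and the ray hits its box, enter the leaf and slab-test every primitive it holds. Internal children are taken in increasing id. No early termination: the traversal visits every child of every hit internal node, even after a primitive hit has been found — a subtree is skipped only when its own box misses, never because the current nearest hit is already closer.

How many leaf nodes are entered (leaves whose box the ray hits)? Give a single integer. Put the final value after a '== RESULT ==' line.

Walk:
N0 x:[20,32] y:[20,103/3] z:[10,49] -> hit [20,32], descend [4, 10]
  N4 x:[64/3,32] y:[20,88/3] z:[10,49] -> hit [64/3,88/3], descend [9, 30]
    N9 x:[64/3,92/3] y:[62/3,88/3] z:[37,49] -> miss, prune
    N30 x:[22,32] y:[20,83/3] z:[10,34] -> hit [22,83/3], descend [20, 27]
      N20 x:[91/3,32] y:[77/3,82/3] z:[13,26] -> miss, prune
      N27 x:[22,85/3] y:[20,83/3] z:[10,34] -> hit [22,83/3], descend [16, 19]
        N16 x:[22,83/3] y:[68/3,83/3] z:[10,25] -> hit [68/3,25], descend [5, 7]
          N5 x:[22,23] y:[68/3,71/3] z:[10,13] -> miss, prune
          N7 x:[27,83/3] y:[79/3,83/3] z:[21,25] -> miss, prune
        N19 x:[27,85/3] y:[20,65/3] z:[28,34] -> miss, prune
  N10 x:[20,32] y:[86/3,103/3] z:[19,44] -> hit [86/3,32], descend [12, 15]
    N12 x:[86/3,32] y:[86/3,103/3] z:[29,41] -> hit [29,32], descend [14, 31]
      N14 x:[89/3,31] y:[33,103/3] z:[29,41] -> miss, prune
      N31 x:[86/3,32] y:[86/3,98/3] z:[29,34] -> hit [29,32], descend [1, 11]
        N1 x:[86/3,30] y:[86/3,29] z:[29,34] -> hit [29,29] leaf, test {P12@t=29}
        N11 x:[91/3,32] y:[32,98/3] z:[30,34] -> hit [32,32] leaf, test {P14@t=32}
    N15 x:[20,26] y:[91/3,103/3] z:[19,44] -> miss, prune

Summary -> nodes [0, 4, 9, 30, 20, 27, 16, 5, 7, 19, 10, 12, 14, 31, 1, 11, 15]; box-tests=17; leaf-entries=2; first=P12

== RESULT ==
2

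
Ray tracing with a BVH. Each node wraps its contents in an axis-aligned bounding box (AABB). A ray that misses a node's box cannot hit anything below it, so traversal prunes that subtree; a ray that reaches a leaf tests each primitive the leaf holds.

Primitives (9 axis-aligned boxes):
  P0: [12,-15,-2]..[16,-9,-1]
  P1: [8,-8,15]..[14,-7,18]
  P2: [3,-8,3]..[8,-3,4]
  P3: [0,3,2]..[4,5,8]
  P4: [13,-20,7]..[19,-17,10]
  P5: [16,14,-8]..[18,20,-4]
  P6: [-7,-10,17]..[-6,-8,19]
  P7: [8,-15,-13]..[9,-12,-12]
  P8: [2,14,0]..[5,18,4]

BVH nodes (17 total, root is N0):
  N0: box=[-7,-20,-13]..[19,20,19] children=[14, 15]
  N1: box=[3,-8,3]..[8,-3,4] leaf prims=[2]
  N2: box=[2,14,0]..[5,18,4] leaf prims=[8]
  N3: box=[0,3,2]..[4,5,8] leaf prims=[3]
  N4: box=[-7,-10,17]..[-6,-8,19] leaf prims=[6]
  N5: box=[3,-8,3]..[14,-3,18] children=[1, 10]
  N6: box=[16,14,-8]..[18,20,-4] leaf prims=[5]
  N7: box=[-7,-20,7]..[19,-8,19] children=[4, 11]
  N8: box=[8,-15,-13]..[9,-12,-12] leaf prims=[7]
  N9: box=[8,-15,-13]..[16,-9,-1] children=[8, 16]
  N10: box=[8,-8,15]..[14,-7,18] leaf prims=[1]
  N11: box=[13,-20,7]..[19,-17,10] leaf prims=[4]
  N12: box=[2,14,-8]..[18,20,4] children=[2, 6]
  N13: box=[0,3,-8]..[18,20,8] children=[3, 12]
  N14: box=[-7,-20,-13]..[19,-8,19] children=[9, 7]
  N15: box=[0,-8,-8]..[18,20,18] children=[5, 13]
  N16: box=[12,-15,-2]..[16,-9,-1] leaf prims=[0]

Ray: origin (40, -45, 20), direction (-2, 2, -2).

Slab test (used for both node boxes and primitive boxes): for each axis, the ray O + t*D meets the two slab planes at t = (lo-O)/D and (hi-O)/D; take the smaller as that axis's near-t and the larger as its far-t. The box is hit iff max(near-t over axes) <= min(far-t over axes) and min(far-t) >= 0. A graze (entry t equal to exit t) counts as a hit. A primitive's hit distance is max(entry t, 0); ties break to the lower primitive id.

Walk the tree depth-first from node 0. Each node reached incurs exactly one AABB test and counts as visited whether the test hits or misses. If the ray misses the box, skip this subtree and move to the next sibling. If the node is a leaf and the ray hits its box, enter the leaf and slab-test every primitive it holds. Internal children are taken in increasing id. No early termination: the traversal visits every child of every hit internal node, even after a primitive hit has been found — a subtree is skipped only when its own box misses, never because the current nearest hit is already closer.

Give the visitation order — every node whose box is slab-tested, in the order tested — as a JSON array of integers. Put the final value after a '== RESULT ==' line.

Trace the traversal:
N0 x:[21/2,47/2] y:[25/2,65/2] z:[1/2,33/2] -> hit [25/2,33/2], descend [14, 15]
  N14 x:[21/2,47/2] y:[25/2,37/2] z:[1/2,33/2] -> hit [25/2,33/2], descend [7, 9]
    N7 x:[21/2,47/2] y:[25/2,37/2] z:[1/2,13/2] -> miss, prune
    N9 x:[12,16] y:[15,18] z:[21/2,33/2] -> hit [15,16], descend [8, 16]
      N8 x:[31/2,16] y:[15,33/2] z:[16,33/2] -> hit [16,16] leaf, test {P7@t=16}
      N16 x:[12,14] y:[15,18] z:[21/2,11] -> miss, prune
  N15 x:[11,20] y:[37/2,65/2] z:[1,14] -> miss, prune

Summary -> nodes [0, 14, 7, 9, 8, 16, 15]; box-tests=7; leaf-entries=1; first=P7

== RESULT ==
[0, 14, 7, 9, 8, 16, 15]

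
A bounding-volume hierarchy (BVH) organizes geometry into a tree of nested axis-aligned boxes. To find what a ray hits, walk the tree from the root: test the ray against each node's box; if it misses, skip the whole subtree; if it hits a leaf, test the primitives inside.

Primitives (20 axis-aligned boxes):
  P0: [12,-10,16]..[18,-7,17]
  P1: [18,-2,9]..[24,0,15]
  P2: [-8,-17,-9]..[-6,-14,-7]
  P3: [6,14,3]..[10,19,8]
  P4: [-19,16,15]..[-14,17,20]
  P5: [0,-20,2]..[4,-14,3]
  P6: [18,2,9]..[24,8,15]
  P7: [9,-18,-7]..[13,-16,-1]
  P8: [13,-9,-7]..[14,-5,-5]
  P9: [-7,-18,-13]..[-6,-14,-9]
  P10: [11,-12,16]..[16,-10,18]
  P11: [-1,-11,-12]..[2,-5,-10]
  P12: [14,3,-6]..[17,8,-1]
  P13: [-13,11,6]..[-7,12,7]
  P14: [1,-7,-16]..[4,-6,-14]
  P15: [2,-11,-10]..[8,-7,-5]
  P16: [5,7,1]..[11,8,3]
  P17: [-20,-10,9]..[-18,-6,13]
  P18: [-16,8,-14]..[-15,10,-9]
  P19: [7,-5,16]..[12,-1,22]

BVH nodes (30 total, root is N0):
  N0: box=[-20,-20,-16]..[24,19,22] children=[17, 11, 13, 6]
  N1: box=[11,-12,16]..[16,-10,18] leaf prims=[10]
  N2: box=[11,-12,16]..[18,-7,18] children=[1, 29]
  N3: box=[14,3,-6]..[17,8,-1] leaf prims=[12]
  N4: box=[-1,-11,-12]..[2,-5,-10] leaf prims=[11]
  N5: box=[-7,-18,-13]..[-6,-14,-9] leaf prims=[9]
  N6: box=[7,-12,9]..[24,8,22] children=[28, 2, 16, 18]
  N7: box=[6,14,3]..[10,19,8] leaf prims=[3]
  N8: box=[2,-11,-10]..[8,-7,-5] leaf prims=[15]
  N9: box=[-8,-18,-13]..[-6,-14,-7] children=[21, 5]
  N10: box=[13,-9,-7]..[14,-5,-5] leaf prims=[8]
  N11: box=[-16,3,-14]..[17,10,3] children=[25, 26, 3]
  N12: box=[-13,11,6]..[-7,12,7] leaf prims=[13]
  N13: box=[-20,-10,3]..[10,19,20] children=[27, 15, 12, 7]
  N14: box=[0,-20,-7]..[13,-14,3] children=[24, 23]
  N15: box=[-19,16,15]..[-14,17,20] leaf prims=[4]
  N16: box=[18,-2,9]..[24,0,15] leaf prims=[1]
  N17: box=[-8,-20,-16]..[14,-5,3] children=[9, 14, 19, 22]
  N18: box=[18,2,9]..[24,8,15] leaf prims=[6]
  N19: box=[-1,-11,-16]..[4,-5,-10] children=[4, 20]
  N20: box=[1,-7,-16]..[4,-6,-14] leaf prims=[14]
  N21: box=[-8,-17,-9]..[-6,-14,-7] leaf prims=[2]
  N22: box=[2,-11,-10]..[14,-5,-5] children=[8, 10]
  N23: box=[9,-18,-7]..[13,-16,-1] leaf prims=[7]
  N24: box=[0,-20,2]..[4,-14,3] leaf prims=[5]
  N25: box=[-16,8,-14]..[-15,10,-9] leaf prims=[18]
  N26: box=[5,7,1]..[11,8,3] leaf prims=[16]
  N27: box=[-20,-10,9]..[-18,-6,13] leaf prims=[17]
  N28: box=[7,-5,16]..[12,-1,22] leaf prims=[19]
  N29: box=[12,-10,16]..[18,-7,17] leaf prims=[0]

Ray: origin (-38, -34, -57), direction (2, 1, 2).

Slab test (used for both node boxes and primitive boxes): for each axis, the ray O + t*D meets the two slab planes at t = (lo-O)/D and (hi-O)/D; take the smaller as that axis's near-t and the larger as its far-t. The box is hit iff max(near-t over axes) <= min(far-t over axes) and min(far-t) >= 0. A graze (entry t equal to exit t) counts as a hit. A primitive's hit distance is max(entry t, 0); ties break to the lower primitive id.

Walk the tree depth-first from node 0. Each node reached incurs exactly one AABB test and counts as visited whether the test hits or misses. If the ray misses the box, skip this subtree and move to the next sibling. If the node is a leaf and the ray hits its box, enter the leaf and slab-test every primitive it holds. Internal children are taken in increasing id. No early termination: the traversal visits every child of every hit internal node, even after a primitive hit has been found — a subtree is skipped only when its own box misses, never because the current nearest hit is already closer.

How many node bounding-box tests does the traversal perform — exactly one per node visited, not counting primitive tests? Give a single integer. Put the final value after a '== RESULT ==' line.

Walk:
N0 x:[9,31] y:[14,53] z:[41/2,79/2] -> hit [41/2,31], descend [6, 11, 13, 17]
  N6 x:[45/2,31] y:[22,42] z:[33,79/2] -> miss, prune
  N11 x:[11,55/2] y:[37,44] z:[43/2,30] -> miss, prune
  N13 x:[9,24] y:[24,53] z:[30,77/2] -> miss, prune
  N17 x:[15,26] y:[14,29] z:[41/2,30] -> hit [41/2,26], descend [9, 14, 19, 22]
    N9 x:[15,16] y:[16,20] z:[22,25] -> miss, prune
    N14 x:[19,51/2] y:[14,20] z:[25,30] -> miss, prune
    N19 x:[37/2,21] y:[23,29] z:[41/2,47/2] -> miss, prune
    N22 x:[20,26] y:[23,29] z:[47/2,26] -> hit [47/2,26], descend [8, 10]
      N8 x:[20,23] y:[23,27] z:[47/2,26] -> miss, prune
      N10 x:[51/2,26] y:[25,29] z:[25,26] -> hit [51/2,26] leaf, test {P8@t=51/2}

order=[0, 6, 11, 13, 17, 9, 14, 19, 22, 8, 10]  |boxes|=11  |leaves|=1  hit=P8

== RESULT ==
11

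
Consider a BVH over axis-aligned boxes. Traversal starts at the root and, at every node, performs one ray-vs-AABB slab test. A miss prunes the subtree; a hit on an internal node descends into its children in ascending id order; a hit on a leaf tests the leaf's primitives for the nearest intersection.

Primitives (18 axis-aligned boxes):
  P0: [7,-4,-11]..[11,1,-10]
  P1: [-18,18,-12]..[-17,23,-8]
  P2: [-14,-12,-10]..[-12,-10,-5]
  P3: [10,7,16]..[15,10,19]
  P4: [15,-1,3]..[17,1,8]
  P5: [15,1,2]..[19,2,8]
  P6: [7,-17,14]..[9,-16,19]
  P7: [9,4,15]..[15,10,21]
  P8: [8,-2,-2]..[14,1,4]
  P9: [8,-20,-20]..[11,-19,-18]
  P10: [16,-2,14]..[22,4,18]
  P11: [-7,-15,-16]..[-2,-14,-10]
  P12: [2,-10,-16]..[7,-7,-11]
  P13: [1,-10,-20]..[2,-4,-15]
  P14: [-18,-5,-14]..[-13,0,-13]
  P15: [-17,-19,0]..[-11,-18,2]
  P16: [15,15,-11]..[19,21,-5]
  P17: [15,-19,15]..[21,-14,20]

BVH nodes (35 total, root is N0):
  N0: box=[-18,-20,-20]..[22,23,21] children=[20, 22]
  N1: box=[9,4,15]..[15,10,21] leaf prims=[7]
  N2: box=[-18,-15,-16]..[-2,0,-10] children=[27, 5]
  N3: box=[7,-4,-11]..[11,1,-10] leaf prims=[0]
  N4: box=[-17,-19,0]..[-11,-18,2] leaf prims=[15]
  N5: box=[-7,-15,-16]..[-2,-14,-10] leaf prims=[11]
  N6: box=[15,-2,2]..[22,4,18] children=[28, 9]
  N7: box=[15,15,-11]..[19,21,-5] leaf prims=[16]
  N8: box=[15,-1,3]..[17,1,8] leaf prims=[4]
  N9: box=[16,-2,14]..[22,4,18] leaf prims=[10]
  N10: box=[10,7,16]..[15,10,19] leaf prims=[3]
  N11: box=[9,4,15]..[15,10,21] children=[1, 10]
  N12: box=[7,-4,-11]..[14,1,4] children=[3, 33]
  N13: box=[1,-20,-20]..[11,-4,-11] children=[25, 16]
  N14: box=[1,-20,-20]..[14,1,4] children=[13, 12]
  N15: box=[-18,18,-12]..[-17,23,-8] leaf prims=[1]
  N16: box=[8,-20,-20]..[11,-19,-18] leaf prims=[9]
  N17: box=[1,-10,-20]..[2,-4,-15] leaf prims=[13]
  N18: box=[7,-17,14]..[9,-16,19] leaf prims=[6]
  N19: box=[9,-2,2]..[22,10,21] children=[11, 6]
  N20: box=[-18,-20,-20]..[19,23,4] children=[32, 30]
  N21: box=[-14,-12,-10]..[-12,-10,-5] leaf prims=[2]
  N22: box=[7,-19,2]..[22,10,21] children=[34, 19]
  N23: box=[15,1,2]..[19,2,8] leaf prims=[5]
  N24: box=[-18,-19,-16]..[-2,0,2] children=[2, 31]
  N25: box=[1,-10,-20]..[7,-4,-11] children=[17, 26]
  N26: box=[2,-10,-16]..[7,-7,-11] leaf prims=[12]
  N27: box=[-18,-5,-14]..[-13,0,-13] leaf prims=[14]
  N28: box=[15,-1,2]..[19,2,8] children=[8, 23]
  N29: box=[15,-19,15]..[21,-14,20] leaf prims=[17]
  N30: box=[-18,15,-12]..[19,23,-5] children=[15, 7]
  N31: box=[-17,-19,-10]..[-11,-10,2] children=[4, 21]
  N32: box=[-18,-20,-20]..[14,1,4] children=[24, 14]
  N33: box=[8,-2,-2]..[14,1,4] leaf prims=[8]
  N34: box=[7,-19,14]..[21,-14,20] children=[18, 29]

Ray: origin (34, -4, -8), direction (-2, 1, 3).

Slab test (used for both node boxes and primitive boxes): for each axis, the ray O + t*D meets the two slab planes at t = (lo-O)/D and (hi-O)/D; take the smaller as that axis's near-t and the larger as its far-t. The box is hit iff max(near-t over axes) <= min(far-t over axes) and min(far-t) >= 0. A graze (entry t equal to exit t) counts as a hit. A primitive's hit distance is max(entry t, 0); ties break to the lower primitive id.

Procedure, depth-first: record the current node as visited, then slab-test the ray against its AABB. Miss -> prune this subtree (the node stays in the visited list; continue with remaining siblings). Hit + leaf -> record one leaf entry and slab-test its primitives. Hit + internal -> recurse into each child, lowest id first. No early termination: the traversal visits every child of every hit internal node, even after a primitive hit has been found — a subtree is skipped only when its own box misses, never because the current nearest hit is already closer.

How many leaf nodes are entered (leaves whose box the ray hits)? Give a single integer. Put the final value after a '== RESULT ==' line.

Traverse from the root:
N0 x:[6,26] y:[-16,27] z:[-4,29/3] -> hit [6,29/3], descend [20, 22]
  N20 x:[15/2,26] y:[-16,27] z:[-4,4] -> miss, prune
  N22 x:[6,27/2] y:[-15,14] z:[10/3,29/3] -> hit [6,29/3], descend [19, 34]
    N19 x:[6,25/2] y:[2,14] z:[10/3,29/3] -> hit [6,29/3], descend [6, 11]
      N6 x:[6,19/2] y:[2,8] z:[10/3,26/3] -> hit [6,8], descend [9, 28]
        N9 x:[6,9] y:[2,8] z:[22/3,26/3] -> hit [22/3,8] leaf, test {P10@t=22/3}
        N28 x:[15/2,19/2] y:[3,6] z:[10/3,16/3] -> miss, prune
      N11 x:[19/2,25/2] y:[8,14] z:[23/3,29/3] -> hit [19/2,29/3], descend [1, 10]
        N1 x:[19/2,25/2] y:[8,14] z:[23/3,29/3] -> hit [19/2,29/3] leaf, test {P7@t=19/2}
        N10 x:[19/2,12] y:[11,14] z:[8,9] -> miss, prune
    N34 x:[13/2,27/2] y:[-15,-10] z:[22/3,28/3] -> miss, prune

11 AABB tests over nodes [0, 20, 22, 19, 6, 9, 28, 11, 1, 10, 34]; 2 leaves entered; closest P10.

== RESULT ==
2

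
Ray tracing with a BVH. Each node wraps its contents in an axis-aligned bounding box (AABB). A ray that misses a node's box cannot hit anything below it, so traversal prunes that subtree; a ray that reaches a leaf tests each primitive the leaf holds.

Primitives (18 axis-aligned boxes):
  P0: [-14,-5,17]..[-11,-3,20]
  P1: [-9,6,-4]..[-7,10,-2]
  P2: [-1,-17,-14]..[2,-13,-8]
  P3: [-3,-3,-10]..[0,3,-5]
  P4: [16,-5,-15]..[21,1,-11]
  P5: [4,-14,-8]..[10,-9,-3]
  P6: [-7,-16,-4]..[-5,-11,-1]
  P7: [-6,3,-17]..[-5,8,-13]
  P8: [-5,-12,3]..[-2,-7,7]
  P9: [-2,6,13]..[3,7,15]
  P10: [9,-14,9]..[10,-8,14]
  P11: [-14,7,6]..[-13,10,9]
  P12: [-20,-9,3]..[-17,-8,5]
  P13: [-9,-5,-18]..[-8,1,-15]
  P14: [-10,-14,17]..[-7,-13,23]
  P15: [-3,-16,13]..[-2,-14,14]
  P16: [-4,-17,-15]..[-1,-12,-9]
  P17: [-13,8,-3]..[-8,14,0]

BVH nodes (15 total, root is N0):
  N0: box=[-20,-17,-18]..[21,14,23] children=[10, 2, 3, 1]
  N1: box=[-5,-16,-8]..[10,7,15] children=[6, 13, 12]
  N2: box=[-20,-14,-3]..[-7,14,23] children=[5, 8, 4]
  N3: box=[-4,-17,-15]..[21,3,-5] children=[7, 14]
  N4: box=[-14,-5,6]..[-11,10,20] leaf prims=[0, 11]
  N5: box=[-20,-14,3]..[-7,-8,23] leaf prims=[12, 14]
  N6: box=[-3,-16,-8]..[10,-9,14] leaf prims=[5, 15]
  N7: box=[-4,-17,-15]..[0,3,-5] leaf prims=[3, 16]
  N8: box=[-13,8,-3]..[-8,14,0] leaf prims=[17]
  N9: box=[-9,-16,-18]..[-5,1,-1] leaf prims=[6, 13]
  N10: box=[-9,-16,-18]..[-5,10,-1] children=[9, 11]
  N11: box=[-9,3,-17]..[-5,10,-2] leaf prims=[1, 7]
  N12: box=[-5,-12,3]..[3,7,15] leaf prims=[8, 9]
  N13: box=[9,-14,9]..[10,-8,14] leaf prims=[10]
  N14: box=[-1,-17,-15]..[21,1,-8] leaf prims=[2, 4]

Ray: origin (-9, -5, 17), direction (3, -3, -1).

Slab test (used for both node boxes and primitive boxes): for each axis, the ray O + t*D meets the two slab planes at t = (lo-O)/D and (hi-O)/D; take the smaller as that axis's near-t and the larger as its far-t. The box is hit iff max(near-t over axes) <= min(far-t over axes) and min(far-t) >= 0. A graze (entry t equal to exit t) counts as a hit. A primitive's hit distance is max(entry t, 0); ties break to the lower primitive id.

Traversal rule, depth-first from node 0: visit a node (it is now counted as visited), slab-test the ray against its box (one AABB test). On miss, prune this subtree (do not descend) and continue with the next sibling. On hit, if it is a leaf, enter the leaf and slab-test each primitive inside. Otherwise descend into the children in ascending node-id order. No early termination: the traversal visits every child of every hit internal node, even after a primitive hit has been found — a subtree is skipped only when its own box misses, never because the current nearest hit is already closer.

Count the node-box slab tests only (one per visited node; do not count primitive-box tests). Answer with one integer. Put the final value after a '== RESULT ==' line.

Traverse from the root:
N0 x:[-11/3,10] y:[-19/3,4] z:[-6,35] -> hit [-11/3,4], descend [1, 2, 3, 10]
  N1 x:[4/3,19/3] y:[-4,11/3] z:[2,25] -> hit [2,11/3], descend [6, 12, 13]
    N6 x:[2,19/3] y:[4/3,11/3] z:[3,25] -> hit [3,11/3] leaf, test {P5(miss), P15(miss)}
    N12 x:[4/3,4] y:[-4,7/3] z:[2,14] -> hit [2,7/3] leaf, test {P8(miss), P9(miss)}
    N13 x:[6,19/3] y:[1,3] z:[3,8] -> miss, prune
  N2 x:[-11/3,2/3] y:[-19/3,3] z:[-6,20] -> hit [-11/3,2/3], descend [4, 5, 8]
    N4 x:[-5/3,-2/3] y:[-5,0] z:[-3,11] -> miss, prune
    N5 x:[-11/3,2/3] y:[1,3] z:[-6,14] -> miss, prune
    N8 x:[-4/3,1/3] y:[-19/3,-13/3] z:[17,20] -> miss, prune
  N3 x:[5/3,10] y:[-8/3,4] z:[22,32] -> miss, prune
  N10 x:[0,4/3] y:[-5,11/3] z:[18,35] -> miss, prune

Summary -> nodes [0, 1, 6, 12, 13, 2, 4, 5, 8, 3, 10]; box-tests=11; leaf-entries=2; first=miss

== RESULT ==
11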